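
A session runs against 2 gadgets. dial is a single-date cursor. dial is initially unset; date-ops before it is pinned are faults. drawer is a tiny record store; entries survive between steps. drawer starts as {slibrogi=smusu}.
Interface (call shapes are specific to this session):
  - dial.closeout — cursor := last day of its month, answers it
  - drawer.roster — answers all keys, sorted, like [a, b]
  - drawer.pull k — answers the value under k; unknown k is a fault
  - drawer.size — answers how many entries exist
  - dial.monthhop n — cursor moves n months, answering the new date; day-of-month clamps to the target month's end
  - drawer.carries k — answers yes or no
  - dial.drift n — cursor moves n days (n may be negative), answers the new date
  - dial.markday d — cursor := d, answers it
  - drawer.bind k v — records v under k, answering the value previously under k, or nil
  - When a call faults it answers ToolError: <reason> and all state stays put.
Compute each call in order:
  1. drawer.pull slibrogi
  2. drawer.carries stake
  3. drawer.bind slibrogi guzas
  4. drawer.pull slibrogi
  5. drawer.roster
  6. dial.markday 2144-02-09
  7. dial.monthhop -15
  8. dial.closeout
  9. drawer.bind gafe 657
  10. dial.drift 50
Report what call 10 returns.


Answer: 2143-01-19

Derivation:
~$ drawer.pull slibrogi
:: smusu
~$ drawer.carries stake
:: no
~$ drawer.bind slibrogi guzas
:: smusu
~$ drawer.pull slibrogi
:: guzas
~$ drawer.roster
:: [slibrogi]
~$ dial.markday 2144-02-09
:: 2144-02-09
~$ dial.monthhop -15
:: 2142-11-09
~$ dial.closeout
:: 2142-11-30
~$ drawer.bind gafe 657
:: nil
~$ dial.drift 50
:: 2143-01-19


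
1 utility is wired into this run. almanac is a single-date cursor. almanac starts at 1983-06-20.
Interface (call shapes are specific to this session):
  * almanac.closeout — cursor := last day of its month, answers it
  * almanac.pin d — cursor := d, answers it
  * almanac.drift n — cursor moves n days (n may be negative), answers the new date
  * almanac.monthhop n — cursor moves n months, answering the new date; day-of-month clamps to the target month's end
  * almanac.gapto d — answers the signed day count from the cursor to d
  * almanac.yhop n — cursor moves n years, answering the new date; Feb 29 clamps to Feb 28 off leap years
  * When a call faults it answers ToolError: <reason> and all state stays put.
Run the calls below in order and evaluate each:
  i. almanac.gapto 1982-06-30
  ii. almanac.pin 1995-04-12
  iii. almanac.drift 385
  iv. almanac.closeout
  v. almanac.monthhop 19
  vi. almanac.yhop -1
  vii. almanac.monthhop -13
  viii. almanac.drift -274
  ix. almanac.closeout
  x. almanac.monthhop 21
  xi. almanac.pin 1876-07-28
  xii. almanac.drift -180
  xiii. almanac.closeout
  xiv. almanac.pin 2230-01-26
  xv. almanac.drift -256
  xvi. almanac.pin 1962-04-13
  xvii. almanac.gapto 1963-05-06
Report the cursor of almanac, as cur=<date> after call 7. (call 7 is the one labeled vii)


Answer: cur=1995-11-30

Derivation:
[in] almanac.gapto d→1982-06-30
  -355
[in] almanac.pin d→1995-04-12
  1995-04-12
[in] almanac.drift n→385
  1996-05-01
[in] almanac.closeout
  1996-05-31
[in] almanac.monthhop n→19
  1997-12-31
[in] almanac.yhop n→-1
  1996-12-31
[in] almanac.monthhop n→-13
  1995-11-30
[in] almanac.drift n→-274
  1995-03-01
[in] almanac.closeout
  1995-03-31
[in] almanac.monthhop n→21
  1996-12-31
[in] almanac.pin d→1876-07-28
  1876-07-28
[in] almanac.drift n→-180
  1876-01-30
[in] almanac.closeout
  1876-01-31
[in] almanac.pin d→2230-01-26
  2230-01-26
[in] almanac.drift n→-256
  2229-05-15
[in] almanac.pin d→1962-04-13
  1962-04-13
[in] almanac.gapto d→1963-05-06
  388


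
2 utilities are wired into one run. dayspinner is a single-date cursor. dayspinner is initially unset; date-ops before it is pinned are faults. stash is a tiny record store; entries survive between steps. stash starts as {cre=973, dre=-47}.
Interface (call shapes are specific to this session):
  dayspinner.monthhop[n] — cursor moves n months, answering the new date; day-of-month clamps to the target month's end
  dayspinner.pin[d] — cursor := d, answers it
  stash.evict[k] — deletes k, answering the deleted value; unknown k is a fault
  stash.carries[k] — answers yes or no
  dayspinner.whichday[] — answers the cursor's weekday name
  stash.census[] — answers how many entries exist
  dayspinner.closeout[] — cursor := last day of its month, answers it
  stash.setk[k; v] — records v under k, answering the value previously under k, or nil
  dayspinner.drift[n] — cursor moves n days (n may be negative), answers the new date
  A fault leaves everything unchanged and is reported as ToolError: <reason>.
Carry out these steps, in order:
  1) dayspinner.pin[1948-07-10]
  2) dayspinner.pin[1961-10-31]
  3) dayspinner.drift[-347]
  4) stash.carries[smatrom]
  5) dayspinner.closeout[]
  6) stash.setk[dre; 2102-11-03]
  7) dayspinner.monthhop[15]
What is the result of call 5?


Step: dayspinner.pin[d: 1948-07-10]
Result: 1948-07-10
Step: dayspinner.pin[d: 1961-10-31]
Result: 1961-10-31
Step: dayspinner.drift[n: -347]
Result: 1960-11-18
Step: stash.carries[k: smatrom]
Result: no
Step: dayspinner.closeout[]
Result: 1960-11-30
Step: stash.setk[k: dre; v: 2102-11-03]
Result: -47
Step: dayspinner.monthhop[n: 15]
Result: 1962-02-28

Answer: 1960-11-30


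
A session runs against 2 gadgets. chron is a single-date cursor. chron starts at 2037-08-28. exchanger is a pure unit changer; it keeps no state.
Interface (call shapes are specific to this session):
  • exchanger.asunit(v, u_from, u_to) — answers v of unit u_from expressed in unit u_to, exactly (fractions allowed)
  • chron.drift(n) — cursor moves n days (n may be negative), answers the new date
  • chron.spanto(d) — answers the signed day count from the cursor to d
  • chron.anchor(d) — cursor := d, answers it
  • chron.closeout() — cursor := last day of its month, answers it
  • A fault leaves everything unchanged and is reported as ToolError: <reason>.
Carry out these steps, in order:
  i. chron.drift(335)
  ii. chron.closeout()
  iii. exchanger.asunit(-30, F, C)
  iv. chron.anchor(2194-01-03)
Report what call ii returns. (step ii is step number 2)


Answer: 2038-07-31

Derivation:
;; 1. drift(n=335) ~> 2038-07-29
;; 2. closeout() ~> 2038-07-31
;; 3. asunit(v=-30, u_from=F, u_to=C) ~> -310/9
;; 4. anchor(d=2194-01-03) ~> 2194-01-03


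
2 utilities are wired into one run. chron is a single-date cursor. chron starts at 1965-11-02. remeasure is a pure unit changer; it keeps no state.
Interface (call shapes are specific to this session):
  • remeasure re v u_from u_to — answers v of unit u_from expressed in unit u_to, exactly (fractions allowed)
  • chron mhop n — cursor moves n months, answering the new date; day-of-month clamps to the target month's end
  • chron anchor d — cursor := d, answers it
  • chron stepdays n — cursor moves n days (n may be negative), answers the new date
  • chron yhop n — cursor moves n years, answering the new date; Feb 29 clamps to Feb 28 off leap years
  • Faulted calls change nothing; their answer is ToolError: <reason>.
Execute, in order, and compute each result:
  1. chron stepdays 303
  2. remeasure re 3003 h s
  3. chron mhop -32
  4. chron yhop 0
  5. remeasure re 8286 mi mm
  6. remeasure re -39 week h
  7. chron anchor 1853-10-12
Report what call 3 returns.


I run chron stepdays with n='303': 1966-09-01.
I try remeasure re with v='3003', u_from='h', u_to='s', → 10810800.
Invoking chron mhop with n='-32': 1964-01-01.
I run chron yhop with n='0': 1964-01-01.
I use remeasure re with v='8286', u_from='mi', u_to='mm', and get 13335024384.
I invoke remeasure re with v='-39', u_from='week', u_to='h', yielding -6552.
Calling chron anchor with d='1853-10-12', and get 1853-10-12.

Answer: 1964-01-01


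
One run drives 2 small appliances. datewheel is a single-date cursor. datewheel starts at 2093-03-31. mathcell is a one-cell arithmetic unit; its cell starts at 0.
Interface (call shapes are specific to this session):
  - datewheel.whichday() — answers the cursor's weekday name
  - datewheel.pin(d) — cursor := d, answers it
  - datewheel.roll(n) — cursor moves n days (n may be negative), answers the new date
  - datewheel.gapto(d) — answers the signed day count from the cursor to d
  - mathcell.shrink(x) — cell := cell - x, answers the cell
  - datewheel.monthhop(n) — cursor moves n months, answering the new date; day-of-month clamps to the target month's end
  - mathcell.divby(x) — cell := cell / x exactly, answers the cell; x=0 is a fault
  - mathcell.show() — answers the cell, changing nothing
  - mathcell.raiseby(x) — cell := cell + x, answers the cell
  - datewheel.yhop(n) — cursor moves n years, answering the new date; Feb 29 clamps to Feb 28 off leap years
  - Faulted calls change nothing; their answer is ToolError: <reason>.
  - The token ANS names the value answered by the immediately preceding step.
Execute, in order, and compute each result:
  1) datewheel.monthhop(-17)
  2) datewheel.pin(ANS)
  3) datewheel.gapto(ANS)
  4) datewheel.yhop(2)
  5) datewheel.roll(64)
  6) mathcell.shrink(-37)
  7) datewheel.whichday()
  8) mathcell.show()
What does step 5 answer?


Answer: 2094-01-03

Derivation:
→ datewheel.monthhop(n→-17)
← 2091-10-31
→ datewheel.pin(d→ANS)
← 2091-10-31
→ datewheel.gapto(d→ANS)
← 0
→ datewheel.yhop(n→2)
← 2093-10-31
→ datewheel.roll(n→64)
← 2094-01-03
→ mathcell.shrink(x→-37)
← 37
→ datewheel.whichday()
← Sunday
→ mathcell.show()
← 37


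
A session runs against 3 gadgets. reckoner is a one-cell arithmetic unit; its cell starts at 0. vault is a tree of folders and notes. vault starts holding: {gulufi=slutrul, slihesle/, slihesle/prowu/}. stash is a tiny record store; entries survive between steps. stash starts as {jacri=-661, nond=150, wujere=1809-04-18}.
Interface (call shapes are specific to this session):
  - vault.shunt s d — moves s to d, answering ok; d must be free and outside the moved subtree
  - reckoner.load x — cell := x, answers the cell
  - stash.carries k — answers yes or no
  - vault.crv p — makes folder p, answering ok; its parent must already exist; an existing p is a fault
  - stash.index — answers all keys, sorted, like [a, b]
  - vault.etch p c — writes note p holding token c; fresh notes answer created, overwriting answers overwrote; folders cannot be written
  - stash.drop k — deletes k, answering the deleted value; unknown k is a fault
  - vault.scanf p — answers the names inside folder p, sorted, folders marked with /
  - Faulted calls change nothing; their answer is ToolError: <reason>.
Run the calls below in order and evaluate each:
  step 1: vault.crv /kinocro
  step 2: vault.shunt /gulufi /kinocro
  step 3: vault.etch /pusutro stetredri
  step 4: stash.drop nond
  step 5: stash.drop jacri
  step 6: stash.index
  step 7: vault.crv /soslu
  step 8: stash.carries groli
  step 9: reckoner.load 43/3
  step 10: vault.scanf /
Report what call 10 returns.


;; vault.crv(p=/kinocro) ~> ok
;; vault.shunt(s=/gulufi, d=/kinocro) ~> ToolError: exists
;; vault.etch(p=/pusutro, c=stetredri) ~> created
;; stash.drop(k=nond) ~> 150
;; stash.drop(k=jacri) ~> -661
;; stash.index() ~> [wujere]
;; vault.crv(p=/soslu) ~> ok
;; stash.carries(k=groli) ~> no
;; reckoner.load(x=43/3) ~> 43/3
;; vault.scanf(p=/) ~> [gulufi, kinocro/, pusutro, slihesle/, soslu/]

Answer: [gulufi, kinocro/, pusutro, slihesle/, soslu/]


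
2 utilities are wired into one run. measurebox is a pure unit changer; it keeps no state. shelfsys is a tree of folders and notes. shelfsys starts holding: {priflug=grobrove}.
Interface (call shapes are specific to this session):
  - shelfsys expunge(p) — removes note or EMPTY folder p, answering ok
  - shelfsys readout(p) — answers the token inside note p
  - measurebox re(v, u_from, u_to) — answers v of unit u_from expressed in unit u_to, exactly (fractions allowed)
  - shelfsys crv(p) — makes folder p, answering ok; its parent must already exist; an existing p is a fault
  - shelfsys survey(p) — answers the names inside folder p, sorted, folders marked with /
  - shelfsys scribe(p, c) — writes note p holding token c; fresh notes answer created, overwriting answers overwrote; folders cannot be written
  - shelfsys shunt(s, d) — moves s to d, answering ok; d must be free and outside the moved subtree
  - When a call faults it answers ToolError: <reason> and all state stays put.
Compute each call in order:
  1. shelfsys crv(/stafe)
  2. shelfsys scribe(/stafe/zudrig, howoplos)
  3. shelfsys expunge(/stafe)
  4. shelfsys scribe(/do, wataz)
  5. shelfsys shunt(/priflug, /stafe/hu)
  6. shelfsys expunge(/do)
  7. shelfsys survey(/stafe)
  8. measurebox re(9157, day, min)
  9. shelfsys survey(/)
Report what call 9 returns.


Answer: [stafe/]

Derivation:
# shelfsys crv(p='/stafe') ~> ok
# shelfsys scribe(p='/stafe/zudrig', c='howoplos') ~> created
# shelfsys expunge(p='/stafe') ~> ToolError: not empty
# shelfsys scribe(p='/do', c='wataz') ~> created
# shelfsys shunt(s='/priflug', d='/stafe/hu') ~> ok
# shelfsys expunge(p='/do') ~> ok
# shelfsys survey(p='/stafe') ~> [hu, zudrig]
# measurebox re(v='9157', u_from='day', u_to='min') ~> 13186080
# shelfsys survey(p='/') ~> [stafe/]


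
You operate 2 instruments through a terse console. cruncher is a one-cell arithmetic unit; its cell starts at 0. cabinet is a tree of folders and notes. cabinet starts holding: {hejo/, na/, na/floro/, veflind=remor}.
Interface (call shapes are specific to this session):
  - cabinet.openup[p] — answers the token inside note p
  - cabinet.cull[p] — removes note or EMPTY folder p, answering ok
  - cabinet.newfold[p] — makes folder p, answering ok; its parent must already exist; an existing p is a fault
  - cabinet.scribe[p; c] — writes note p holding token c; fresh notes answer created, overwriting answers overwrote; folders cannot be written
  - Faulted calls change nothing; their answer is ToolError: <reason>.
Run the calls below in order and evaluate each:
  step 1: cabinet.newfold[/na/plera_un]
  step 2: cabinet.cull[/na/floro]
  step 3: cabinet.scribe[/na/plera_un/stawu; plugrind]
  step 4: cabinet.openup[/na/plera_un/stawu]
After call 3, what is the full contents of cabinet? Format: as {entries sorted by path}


Answer: {hejo/, na/, na/plera_un/, na/plera_un/stawu=plugrind, veflind=remor}

Derivation:
Now I run newfold on /na/plera_un, — result: ok.
I call cull on /na/floro, which returns ok.
I invoke scribe on /na/plera_un/stawu, plugrind, → created.
Calling openup on /na/plera_un/stawu, — result: plugrind.


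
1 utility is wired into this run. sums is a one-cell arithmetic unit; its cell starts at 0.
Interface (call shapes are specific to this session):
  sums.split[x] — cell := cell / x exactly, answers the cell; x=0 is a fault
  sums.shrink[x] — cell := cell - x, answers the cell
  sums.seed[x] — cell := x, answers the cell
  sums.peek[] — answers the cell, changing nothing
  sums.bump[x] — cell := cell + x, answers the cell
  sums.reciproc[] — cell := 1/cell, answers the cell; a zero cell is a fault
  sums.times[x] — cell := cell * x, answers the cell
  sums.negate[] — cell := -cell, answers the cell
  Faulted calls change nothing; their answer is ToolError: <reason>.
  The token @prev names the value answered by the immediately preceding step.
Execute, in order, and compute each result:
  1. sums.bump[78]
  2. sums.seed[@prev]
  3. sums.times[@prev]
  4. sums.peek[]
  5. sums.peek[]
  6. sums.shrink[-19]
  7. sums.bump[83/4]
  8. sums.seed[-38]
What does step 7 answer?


Using sums.bump(x→78): 78.
Now I run sums.seed(x→@prev), which returns 78.
Now I run sums.times(x→@prev), and get 6084.
Using sums.peek(), — result: 6084.
I invoke sums.peek(), — result: 6084.
I call sums.shrink(x→-19): 6103.
I call sums.bump(x→83/4), and observe 24495/4.
I run sums.seed(x→-38), yielding -38.

Answer: 24495/4


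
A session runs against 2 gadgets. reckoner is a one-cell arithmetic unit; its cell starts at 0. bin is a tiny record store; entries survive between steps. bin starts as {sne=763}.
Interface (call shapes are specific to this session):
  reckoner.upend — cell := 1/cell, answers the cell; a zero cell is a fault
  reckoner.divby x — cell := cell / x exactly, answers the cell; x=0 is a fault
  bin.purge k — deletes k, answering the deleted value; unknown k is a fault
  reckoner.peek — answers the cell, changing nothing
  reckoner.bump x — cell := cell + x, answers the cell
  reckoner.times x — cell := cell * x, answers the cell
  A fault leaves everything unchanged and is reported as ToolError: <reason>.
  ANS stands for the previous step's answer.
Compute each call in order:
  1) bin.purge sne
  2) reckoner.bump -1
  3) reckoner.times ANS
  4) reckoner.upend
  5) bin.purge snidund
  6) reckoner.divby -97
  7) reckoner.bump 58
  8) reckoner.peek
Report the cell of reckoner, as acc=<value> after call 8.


Then purge using k='sne': 763.
I call bump using x='-1', and observe -1.
I invoke times using x='ANS', which returns 1.
Then upend(): 1.
Using purge using k='snidund', — result: ToolError: no such key snidund.
Calling divby using x='-97', which returns -1/97.
I call bump using x='58', → 5625/97.
I use peek, which returns 5625/97.

Answer: acc=5625/97


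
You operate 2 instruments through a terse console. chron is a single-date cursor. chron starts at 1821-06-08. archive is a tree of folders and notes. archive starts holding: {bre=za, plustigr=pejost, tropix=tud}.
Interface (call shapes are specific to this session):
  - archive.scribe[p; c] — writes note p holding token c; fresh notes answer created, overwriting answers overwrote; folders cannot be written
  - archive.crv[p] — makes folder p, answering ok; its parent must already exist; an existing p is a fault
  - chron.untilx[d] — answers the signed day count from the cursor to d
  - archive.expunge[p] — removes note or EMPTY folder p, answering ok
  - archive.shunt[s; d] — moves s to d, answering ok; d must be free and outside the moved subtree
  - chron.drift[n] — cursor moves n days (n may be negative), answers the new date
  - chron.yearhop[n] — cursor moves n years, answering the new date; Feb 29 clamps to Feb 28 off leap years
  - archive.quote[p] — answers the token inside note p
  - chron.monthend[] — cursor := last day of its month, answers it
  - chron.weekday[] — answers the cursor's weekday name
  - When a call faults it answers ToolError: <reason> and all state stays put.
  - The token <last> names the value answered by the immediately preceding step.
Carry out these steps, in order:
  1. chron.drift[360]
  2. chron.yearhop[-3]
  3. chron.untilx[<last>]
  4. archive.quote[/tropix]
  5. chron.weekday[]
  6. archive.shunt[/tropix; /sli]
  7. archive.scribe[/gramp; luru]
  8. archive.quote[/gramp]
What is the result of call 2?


Step: chron.drift[360]
Result: 1822-06-03
Step: chron.yearhop[-3]
Result: 1819-06-03
Step: chron.untilx[<last>]
Result: 0
Step: archive.quote[/tropix]
Result: tud
Step: chron.weekday[]
Result: Thursday
Step: archive.shunt[/tropix; /sli]
Result: ok
Step: archive.scribe[/gramp; luru]
Result: created
Step: archive.quote[/gramp]
Result: luru

Answer: 1819-06-03


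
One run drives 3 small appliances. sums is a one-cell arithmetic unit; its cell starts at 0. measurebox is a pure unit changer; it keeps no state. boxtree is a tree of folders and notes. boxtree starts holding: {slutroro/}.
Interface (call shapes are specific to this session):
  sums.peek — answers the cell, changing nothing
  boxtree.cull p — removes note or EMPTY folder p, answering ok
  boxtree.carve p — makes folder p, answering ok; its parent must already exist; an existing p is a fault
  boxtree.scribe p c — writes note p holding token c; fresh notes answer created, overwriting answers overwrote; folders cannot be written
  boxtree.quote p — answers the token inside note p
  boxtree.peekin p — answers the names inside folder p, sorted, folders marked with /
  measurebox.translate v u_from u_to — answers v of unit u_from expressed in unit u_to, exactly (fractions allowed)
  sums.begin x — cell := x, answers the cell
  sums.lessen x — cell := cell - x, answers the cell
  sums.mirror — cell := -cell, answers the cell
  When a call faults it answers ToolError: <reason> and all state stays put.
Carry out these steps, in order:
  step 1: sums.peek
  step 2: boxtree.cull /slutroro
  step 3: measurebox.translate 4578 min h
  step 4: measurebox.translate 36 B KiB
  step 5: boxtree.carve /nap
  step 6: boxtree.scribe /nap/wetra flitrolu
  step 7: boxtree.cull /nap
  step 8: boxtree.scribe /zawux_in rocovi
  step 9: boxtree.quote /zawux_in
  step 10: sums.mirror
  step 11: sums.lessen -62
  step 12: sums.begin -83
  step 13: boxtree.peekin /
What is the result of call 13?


Answer: [nap/, zawux_in]

Derivation:
;; 1. sums.peek() : 0
;; 2. boxtree.cull(p→/slutroro) : ok
;; 3. measurebox.translate(v→4578, u_from→min, u_to→h) : 763/10
;; 4. measurebox.translate(v→36, u_from→B, u_to→KiB) : 9/256
;; 5. boxtree.carve(p→/nap) : ok
;; 6. boxtree.scribe(p→/nap/wetra, c→flitrolu) : created
;; 7. boxtree.cull(p→/nap) : ToolError: not empty
;; 8. boxtree.scribe(p→/zawux_in, c→rocovi) : created
;; 9. boxtree.quote(p→/zawux_in) : rocovi
;; 10. sums.mirror() : 0
;; 11. sums.lessen(x→-62) : 62
;; 12. sums.begin(x→-83) : -83
;; 13. boxtree.peekin(p→/) : [nap/, zawux_in]


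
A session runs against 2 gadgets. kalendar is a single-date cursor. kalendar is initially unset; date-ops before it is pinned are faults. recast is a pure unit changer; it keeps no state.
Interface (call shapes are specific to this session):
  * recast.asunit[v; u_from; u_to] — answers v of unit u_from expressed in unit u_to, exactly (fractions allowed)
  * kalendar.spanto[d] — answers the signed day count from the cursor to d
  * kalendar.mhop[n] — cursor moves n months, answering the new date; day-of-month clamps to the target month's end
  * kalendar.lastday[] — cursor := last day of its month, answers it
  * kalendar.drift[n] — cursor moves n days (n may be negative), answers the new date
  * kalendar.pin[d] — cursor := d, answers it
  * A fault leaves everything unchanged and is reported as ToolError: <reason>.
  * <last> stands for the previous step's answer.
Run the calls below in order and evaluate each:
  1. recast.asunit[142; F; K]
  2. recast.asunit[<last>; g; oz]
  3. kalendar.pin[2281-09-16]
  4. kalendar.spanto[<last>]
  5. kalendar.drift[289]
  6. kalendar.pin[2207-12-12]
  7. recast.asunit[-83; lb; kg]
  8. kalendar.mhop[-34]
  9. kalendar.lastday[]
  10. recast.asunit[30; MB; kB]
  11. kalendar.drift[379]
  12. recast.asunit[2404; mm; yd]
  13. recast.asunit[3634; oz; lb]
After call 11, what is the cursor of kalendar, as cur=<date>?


Answer: cur=2206-03-14

Derivation:
Next I call recast.asunit(v='142', u_from='F', u_to='K'), yielding 60167/180.
I use recast.asunit(v='<last>', u_from='g', u_to='oz'), and get 4813360000/408233133.
Now I run kalendar.pin(d='2281-09-16'), and see 2281-09-16.
Then kalendar.spanto(d='<last>'): 0.
I use kalendar.drift(n='289'), and see 2282-07-02.
Calling kalendar.pin(d='2207-12-12'), yielding 2207-12-12.
I call recast.asunit(v='-83', u_from='lb', u_to='kg'), yielding -3764816671/100000000.
Then kalendar.mhop(n='-34'), and get 2205-02-12.
Using kalendar.lastday, giving 2205-02-28.
Next I call recast.asunit(v='30', u_from='MB', u_to='kB'), giving 30000.
Then kalendar.drift(n='379'): 2206-03-14.
I invoke recast.asunit(v='2404', u_from='mm', u_to='yd'), yielding 3005/1143.
Calling recast.asunit(v='3634', u_from='oz', u_to='lb'): 1817/8.


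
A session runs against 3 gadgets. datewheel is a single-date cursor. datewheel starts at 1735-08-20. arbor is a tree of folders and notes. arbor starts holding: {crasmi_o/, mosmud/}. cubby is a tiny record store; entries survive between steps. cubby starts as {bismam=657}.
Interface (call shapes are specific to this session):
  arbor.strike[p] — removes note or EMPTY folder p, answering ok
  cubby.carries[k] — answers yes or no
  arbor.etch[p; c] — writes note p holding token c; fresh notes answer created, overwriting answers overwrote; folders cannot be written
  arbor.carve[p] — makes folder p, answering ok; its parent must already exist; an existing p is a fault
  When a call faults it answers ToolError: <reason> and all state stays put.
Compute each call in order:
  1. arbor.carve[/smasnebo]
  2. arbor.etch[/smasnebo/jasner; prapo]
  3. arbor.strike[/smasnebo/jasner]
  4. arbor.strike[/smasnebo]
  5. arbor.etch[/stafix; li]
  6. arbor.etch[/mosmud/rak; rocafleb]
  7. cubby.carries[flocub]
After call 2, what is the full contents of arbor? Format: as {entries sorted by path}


Answer: {crasmi_o/, mosmud/, smasnebo/, smasnebo/jasner=prapo}

Derivation:
>>> arbor.carve /smasnebo
  ok
>>> arbor.etch /smasnebo/jasner prapo
  created
>>> arbor.strike /smasnebo/jasner
  ok
>>> arbor.strike /smasnebo
  ok
>>> arbor.etch /stafix li
  created
>>> arbor.etch /mosmud/rak rocafleb
  created
>>> cubby.carries flocub
  no


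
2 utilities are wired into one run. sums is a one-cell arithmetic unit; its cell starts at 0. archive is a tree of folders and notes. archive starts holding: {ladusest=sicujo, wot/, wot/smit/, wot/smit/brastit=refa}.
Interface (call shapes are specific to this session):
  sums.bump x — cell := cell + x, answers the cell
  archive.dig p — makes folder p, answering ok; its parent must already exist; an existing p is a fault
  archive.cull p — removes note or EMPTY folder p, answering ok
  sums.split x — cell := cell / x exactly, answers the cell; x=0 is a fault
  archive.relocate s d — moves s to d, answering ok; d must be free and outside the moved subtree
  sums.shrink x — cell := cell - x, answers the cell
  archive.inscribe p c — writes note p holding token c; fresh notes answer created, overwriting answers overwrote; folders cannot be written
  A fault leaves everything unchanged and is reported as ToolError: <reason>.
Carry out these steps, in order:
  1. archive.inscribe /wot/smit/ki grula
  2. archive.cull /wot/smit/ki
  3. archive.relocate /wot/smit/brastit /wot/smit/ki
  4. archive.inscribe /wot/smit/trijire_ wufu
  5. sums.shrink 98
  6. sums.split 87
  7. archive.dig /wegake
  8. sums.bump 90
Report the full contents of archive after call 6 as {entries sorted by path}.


Answer: {ladusest=sicujo, wot/, wot/smit/, wot/smit/ki=refa, wot/smit/trijire_=wufu}

Derivation:
>>> inscribe p=/wot/smit/ki c=grula
  created
>>> cull p=/wot/smit/ki
  ok
>>> relocate s=/wot/smit/brastit d=/wot/smit/ki
  ok
>>> inscribe p=/wot/smit/trijire_ c=wufu
  created
>>> shrink x=98
  -98
>>> split x=87
  -98/87
>>> dig p=/wegake
  ok
>>> bump x=90
  7732/87


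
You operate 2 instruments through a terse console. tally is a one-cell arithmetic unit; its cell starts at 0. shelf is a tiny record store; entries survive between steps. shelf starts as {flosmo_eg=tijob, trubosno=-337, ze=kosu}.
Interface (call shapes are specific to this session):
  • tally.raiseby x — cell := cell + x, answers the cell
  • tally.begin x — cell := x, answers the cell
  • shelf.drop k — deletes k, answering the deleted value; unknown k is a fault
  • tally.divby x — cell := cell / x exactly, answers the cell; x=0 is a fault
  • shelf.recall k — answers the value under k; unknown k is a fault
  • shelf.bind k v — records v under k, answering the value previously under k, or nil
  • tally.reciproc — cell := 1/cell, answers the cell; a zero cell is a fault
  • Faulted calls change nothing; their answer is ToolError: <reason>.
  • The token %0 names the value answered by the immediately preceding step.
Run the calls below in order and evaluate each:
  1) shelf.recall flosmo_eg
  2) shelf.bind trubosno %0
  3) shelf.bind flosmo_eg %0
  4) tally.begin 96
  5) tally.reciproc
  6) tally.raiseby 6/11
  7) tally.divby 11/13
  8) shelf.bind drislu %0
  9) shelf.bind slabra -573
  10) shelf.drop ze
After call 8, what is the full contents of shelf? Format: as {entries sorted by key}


Then shelf.recall(k=flosmo_eg), which returns tijob.
Next I call shelf.bind(k=trubosno, v=%0), and get -337.
I call shelf.bind(k=flosmo_eg, v=%0), and get tijob.
Next I call tally.begin(x=96): 96.
Then tally.reciproc, and see 1/96.
Then tally.raiseby(x=6/11), which returns 587/1056.
I call tally.divby(x=11/13), — result: 7631/11616.
Then shelf.bind(k=drislu, v=%0), which returns nil.
Then shelf.bind(k=slabra, v=-573), and get nil.
Next I call shelf.drop(k=ze), which returns kosu.

Answer: {drislu=7631/11616, flosmo_eg=-337, trubosno=tijob, ze=kosu}


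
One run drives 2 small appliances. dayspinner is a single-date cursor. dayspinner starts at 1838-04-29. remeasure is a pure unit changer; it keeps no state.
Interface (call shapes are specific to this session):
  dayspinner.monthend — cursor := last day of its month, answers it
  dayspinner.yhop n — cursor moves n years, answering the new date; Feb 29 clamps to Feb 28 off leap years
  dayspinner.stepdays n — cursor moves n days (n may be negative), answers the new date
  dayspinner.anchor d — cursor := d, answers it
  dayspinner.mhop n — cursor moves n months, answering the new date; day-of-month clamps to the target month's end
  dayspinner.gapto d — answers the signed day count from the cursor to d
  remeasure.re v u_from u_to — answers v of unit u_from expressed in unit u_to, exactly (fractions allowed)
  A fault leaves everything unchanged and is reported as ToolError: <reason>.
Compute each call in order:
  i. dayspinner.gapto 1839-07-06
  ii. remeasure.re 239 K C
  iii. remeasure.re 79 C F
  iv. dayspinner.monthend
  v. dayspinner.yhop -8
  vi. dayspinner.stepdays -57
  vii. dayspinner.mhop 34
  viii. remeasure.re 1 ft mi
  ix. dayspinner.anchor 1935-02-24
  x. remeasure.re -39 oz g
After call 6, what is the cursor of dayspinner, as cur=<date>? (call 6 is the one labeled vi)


-> dayspinner.gapto(d=1839-07-06)
<- 433
-> remeasure.re(v=239, u_from=K, u_to=C)
<- -683/20
-> remeasure.re(v=79, u_from=C, u_to=F)
<- 871/5
-> dayspinner.monthend()
<- 1838-04-30
-> dayspinner.yhop(n=-8)
<- 1830-04-30
-> dayspinner.stepdays(n=-57)
<- 1830-03-04
-> dayspinner.mhop(n=34)
<- 1833-01-04
-> remeasure.re(v=1, u_from=ft, u_to=mi)
<- 1/5280
-> dayspinner.anchor(d=1935-02-24)
<- 1935-02-24
-> remeasure.re(v=-39, u_from=oz, u_to=g)
<- -1769010243/1600000

Answer: cur=1830-03-04


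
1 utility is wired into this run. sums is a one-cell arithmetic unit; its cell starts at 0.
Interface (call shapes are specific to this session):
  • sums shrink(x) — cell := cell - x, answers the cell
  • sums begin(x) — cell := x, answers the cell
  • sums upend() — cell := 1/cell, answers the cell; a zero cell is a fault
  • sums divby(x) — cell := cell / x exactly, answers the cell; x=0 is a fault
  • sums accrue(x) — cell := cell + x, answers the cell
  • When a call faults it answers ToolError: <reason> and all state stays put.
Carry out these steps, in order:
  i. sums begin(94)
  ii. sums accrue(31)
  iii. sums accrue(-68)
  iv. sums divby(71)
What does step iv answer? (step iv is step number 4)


Answer: 57/71

Derivation:
~$ sums begin x: 94
  94
~$ sums accrue x: 31
  125
~$ sums accrue x: -68
  57
~$ sums divby x: 71
  57/71


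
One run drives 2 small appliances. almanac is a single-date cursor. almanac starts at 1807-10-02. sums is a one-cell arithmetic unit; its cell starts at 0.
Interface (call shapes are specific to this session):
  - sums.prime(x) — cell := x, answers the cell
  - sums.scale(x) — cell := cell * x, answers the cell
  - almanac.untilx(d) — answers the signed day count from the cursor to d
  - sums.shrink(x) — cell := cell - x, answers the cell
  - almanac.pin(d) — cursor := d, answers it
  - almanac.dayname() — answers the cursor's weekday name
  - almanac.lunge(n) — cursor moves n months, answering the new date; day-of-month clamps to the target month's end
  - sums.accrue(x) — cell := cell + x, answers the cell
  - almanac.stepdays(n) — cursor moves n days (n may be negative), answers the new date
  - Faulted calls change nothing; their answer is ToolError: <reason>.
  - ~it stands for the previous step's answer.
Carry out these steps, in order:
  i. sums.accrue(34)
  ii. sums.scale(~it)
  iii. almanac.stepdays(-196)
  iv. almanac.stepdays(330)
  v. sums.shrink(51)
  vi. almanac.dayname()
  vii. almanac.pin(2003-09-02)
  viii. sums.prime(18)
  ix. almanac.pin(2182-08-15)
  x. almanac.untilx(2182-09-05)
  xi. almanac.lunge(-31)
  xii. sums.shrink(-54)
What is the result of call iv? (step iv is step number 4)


Step: accrue[x: 34]
Result: 34
Step: scale[x: ~it]
Result: 1156
Step: stepdays[n: -196]
Result: 1807-03-20
Step: stepdays[n: 330]
Result: 1808-02-13
Step: shrink[x: 51]
Result: 1105
Step: dayname[]
Result: Saturday
Step: pin[d: 2003-09-02]
Result: 2003-09-02
Step: prime[x: 18]
Result: 18
Step: pin[d: 2182-08-15]
Result: 2182-08-15
Step: untilx[d: 2182-09-05]
Result: 21
Step: lunge[n: -31]
Result: 2180-01-15
Step: shrink[x: -54]
Result: 72

Answer: 1808-02-13


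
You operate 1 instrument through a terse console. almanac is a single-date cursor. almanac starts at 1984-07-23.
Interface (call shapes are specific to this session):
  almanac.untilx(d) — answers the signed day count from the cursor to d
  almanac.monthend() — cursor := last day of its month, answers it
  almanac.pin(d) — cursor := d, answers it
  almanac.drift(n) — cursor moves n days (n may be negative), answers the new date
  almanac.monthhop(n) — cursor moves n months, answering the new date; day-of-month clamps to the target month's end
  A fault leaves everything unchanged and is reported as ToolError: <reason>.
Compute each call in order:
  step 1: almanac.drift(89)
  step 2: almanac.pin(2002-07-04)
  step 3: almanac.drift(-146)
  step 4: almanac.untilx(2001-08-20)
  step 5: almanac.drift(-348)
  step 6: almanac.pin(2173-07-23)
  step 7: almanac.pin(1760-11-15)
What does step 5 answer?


Answer: 2001-02-25

Derivation:
~$ almanac.drift n: 89
:: 1984-10-20
~$ almanac.pin d: 2002-07-04
:: 2002-07-04
~$ almanac.drift n: -146
:: 2002-02-08
~$ almanac.untilx d: 2001-08-20
:: -172
~$ almanac.drift n: -348
:: 2001-02-25
~$ almanac.pin d: 2173-07-23
:: 2173-07-23
~$ almanac.pin d: 1760-11-15
:: 1760-11-15


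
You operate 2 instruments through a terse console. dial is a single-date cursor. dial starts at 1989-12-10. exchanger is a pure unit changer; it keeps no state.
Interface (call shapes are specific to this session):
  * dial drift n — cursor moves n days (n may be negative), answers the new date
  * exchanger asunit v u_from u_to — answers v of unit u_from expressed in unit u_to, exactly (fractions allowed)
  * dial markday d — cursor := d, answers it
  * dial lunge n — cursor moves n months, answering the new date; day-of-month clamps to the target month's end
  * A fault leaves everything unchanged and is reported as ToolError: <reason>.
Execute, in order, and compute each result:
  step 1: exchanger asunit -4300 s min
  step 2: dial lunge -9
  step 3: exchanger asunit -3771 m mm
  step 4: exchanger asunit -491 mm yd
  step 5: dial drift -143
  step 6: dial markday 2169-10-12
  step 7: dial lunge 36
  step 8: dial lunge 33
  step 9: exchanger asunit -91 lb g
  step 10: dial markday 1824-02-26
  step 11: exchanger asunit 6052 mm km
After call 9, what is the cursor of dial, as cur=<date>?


! 1. exchanger asunit(v→-4300, u_from→s, u_to→min) -> -215/3
! 2. dial lunge(n→-9) -> 1989-03-10
! 3. exchanger asunit(v→-3771, u_from→m, u_to→mm) -> -3771000
! 4. exchanger asunit(v→-491, u_from→mm, u_to→yd) -> -2455/4572
! 5. dial drift(n→-143) -> 1988-10-18
! 6. dial markday(d→2169-10-12) -> 2169-10-12
! 7. dial lunge(n→36) -> 2172-10-12
! 8. dial lunge(n→33) -> 2175-07-12
! 9. exchanger asunit(v→-91, u_from→lb, u_to→g) -> -4127690567/100000
! 10. dial markday(d→1824-02-26) -> 1824-02-26
! 11. exchanger asunit(v→6052, u_from→mm, u_to→km) -> 1513/250000

Answer: cur=2175-07-12


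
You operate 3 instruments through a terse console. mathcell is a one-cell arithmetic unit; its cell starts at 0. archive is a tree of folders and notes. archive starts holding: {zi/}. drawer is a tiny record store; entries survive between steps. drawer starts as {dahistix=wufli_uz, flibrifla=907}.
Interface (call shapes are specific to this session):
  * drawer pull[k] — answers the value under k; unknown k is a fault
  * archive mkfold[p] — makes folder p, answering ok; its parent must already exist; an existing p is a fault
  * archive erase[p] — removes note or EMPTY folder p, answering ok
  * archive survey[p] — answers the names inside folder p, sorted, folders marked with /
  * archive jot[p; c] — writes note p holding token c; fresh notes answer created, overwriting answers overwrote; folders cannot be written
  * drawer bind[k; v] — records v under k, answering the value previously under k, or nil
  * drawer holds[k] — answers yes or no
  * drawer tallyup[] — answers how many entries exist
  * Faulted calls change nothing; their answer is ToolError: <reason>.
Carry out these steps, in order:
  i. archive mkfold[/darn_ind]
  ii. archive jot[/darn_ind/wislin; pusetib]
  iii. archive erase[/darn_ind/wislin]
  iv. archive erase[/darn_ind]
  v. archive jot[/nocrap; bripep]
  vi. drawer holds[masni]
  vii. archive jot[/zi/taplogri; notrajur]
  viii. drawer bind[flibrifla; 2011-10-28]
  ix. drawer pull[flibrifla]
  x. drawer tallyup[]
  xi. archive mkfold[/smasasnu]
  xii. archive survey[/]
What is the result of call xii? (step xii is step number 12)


Answer: [nocrap, smasasnu/, zi/]

Derivation:
==> archive mkfold(/darn_ind)
<== ok
==> archive jot(/darn_ind/wislin, pusetib)
<== created
==> archive erase(/darn_ind/wislin)
<== ok
==> archive erase(/darn_ind)
<== ok
==> archive jot(/nocrap, bripep)
<== created
==> drawer holds(masni)
<== no
==> archive jot(/zi/taplogri, notrajur)
<== created
==> drawer bind(flibrifla, 2011-10-28)
<== 907
==> drawer pull(flibrifla)
<== 2011-10-28
==> drawer tallyup()
<== 2
==> archive mkfold(/smasasnu)
<== ok
==> archive survey(/)
<== [nocrap, smasasnu/, zi/]


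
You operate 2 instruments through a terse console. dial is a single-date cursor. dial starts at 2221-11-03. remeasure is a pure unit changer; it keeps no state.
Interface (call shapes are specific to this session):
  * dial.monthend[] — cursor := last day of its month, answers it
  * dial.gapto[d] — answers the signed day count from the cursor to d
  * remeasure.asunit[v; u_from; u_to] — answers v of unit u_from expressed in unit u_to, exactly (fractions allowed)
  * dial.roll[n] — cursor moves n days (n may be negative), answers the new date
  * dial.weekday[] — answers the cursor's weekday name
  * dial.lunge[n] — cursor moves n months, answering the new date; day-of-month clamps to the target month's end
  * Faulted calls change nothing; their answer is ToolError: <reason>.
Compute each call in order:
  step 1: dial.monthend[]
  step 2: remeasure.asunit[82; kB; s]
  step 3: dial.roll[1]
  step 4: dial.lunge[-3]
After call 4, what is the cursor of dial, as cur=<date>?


Answer: cur=2221-09-01

Derivation:
·→ dial.monthend()
·← 2221-11-30
·→ remeasure.asunit(v: 82, u_from: kB, u_to: s)
·← ToolError: incompatible units
·→ dial.roll(n: 1)
·← 2221-12-01
·→ dial.lunge(n: -3)
·← 2221-09-01


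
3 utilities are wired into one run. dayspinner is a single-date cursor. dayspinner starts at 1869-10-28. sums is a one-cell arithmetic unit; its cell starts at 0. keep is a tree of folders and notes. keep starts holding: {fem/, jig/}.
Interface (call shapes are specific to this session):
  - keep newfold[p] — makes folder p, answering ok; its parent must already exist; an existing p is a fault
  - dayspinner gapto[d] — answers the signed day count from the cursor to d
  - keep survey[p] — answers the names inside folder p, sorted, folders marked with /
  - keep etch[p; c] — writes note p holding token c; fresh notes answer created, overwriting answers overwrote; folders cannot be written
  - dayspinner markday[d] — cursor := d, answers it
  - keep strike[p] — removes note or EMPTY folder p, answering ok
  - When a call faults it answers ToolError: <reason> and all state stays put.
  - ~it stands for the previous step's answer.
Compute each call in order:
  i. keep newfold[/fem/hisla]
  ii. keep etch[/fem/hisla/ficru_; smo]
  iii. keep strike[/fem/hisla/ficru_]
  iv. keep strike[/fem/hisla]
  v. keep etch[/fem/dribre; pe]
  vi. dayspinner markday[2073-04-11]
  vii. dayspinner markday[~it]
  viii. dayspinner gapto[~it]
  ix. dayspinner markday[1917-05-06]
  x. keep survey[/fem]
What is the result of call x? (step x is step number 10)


I use keep newfold using /fem/hisla, which returns ok.
I invoke keep etch using /fem/hisla/ficru_, smo, giving created.
Calling keep strike using /fem/hisla/ficru_, and observe ok.
I use keep strike using /fem/hisla, yielding ok.
Calling keep etch using /fem/dribre, pe, and get created.
I try dayspinner markday using 2073-04-11, which returns 2073-04-11.
Calling dayspinner markday using ~it, and get 2073-04-11.
I try dayspinner gapto using ~it, and get 0.
Now I run dayspinner markday using 1917-05-06, and get 1917-05-06.
I run keep survey using /fem, and see [dribre].

Answer: [dribre]
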